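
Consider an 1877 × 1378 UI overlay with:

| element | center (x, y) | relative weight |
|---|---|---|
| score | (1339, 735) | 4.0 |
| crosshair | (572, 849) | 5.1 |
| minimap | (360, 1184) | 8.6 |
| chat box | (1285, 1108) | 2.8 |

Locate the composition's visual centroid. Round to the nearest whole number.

Total weight = 4.0 + 5.1 + 8.6 + 2.8 = 20.5.
Σw·x = 4.0·1339 + 5.1·572 + 8.6·360 + 2.8·1285 = 14967.2, so x̄ = 14967.2/20.5 ≈ 730.11.
Σw·y = 4.0·735 + 5.1·849 + 8.6·1184 + 2.8·1108 = 20554.7, so ȳ = 20554.7/20.5 ≈ 1002.67.

(730, 1003)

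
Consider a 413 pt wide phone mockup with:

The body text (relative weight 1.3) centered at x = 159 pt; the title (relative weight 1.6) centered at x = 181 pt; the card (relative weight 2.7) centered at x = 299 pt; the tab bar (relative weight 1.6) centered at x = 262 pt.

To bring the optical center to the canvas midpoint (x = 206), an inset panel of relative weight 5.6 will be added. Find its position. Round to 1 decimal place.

x ≈ 163.2

With the inset panel, Σw becomes 1.3 + 1.6 + 2.7 + 1.6 + 5.6 = 12.8.
Along x: (1722.8 + 5.6·x) / 12.8 = 206 (existing moment 1.3·159 + 1.6·181 + 2.7·299 + 1.6·262 = 1722.8) ⇒ x = (2636.8 − 1722.8) / 5.6 ≈ 163.21.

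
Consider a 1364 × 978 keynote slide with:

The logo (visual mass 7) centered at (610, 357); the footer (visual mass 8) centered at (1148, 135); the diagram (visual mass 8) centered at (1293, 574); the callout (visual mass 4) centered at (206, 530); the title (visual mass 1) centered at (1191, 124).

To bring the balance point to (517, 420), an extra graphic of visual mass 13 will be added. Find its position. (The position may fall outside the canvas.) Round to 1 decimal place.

(-355.1, 523.5)

With the extra graphic, Σw becomes 7 + 8 + 8 + 4 + 1 + 13 = 41.
x: need Σw·x = 41·517 = 21197. Existing = 7·610 + 8·1148 + 8·1293 + 4·206 + 1·1191 = 25813. Remainder -4616 / 13 ≈ -355.08.
y: need Σw·y = 41·420 = 17220. Existing = 7·357 + 8·135 + 8·574 + 4·530 + 1·124 = 10415. Remainder 6805 / 13 ≈ 523.46.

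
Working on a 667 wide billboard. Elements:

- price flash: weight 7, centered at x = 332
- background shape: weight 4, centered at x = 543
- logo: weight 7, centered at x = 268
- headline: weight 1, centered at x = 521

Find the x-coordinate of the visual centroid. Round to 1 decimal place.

Weights sum to 7 + 4 + 7 + 1 = 19.
Σw·x = 7·332 + 4·543 + 7·268 + 1·521 = 6893, so x̄ = 6893/19 ≈ 362.79.

x ≈ 362.8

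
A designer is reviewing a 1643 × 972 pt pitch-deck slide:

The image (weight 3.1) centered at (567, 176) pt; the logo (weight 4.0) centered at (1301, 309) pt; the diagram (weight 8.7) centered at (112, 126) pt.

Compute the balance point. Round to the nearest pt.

(502, 182)

Weights sum to 3.1 + 4.0 + 8.7 = 15.8.
Σw·x = 3.1·567 + 4.0·1301 + 8.7·112 = 7936.1, so x̄ = 7936.1/15.8 ≈ 502.28.
Σw·y = 3.1·176 + 4.0·309 + 8.7·126 = 2877.8, so ȳ = 2877.8/15.8 ≈ 182.14.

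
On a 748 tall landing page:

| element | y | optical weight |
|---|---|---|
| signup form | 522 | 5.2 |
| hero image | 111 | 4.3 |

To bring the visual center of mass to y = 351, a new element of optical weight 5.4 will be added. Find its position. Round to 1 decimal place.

y ≈ 377.4

After adding the new element, total weight = 5.2 + 4.3 + 5.4 = 14.9.
y: target moment 14.9×351 = 5229.9; current 5.2·522 + 4.3·111 = 3191.7; the new element supplies 2038.2, so y = 2038.2/5.4 ≈ 377.44.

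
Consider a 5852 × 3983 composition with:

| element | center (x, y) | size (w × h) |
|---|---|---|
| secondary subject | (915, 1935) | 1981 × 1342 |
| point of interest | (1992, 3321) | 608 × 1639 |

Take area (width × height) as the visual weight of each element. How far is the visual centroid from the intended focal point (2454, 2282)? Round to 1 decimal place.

Areas → weights: secondary subject 1981·1342 = 2658502, point of interest 608·1639 = 996512; Σw = 3655014.
x: (2658502·915 + 996512·1992) / 3655014 = 4417581234 / 3655014 ≈ 1208.64
y: (2658502·1935 + 996512·3321) / 3655014 = 8453617722 / 3655014 ≈ 2312.88
Offset from (2454, 2282): Δx ≈ -1245.36, Δy ≈ 30.88; distance = √(Δx² + Δy²) ≈ 1245.75.

≈ 1245.7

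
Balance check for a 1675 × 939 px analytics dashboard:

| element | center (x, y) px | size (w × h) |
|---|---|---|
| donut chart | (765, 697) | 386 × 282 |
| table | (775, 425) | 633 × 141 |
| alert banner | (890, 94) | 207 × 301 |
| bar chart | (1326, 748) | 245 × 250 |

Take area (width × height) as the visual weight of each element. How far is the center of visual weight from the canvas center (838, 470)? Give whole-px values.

Areas → weights: donut chart 386·282 = 108852, table 633·141 = 89253, alert banner 207·301 = 62307, bar chart 245·250 = 61250; Σw = 321662.
Σw·x = 108852·765 + 89253·775 + 62307·890 + 61250·1326 = 289113585, so x̄ = 289113585/321662 ≈ 898.81.
Σw·y = 108852·697 + 89253·425 + 62307·94 + 61250·748 = 165474227, so ȳ = 165474227/321662 ≈ 514.44.
From (838, 470): dx = 60.81, dy = 44.44, so the distance is √(dx²+dy²) ≈ 75.32.

≈ 75 px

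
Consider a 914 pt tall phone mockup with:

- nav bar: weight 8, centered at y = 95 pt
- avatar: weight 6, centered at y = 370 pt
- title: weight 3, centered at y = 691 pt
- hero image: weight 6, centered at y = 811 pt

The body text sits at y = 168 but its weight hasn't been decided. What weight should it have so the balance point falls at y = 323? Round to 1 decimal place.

Existing Σw = 23 (8 + 6 + 3 + 6); existing moment 8·95 + 6·370 + 3·691 + 6·811 = 9919.
For the centroid to hit 323: (9919 + w·168) / (23 + w) = 323.
Solving: w = (323·23 − 9919) / (168 − 323) = -2490 / -155 ≈ 16.06.

w ≈ 16.1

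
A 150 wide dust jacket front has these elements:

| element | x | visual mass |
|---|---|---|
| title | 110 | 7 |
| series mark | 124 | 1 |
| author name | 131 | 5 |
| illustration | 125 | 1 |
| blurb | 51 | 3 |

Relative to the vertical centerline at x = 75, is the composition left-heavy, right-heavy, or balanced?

right-heavy

Weights sum to 7 + 1 + 5 + 1 + 3 = 17.
Σw·x = 7·110 + 1·124 + 5·131 + 1·125 + 3·51 = 1827, so x̄ = 1827/17 ≈ 107.47.
107.5 vs midline 75 → right-heavy.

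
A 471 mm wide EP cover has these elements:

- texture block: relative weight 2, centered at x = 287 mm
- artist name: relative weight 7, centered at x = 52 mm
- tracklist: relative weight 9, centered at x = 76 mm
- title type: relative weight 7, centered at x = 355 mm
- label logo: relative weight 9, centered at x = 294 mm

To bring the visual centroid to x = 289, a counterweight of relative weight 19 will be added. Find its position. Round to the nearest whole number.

With the counterweight, Σw becomes 2 + 7 + 9 + 7 + 9 + 19 = 53.
Along x: (6753 + 19·x) / 53 = 289 (existing moment 2·287 + 7·52 + 9·76 + 7·355 + 9·294 = 6753) ⇒ x = (15317 − 6753) / 19 ≈ 450.74.

x ≈ 451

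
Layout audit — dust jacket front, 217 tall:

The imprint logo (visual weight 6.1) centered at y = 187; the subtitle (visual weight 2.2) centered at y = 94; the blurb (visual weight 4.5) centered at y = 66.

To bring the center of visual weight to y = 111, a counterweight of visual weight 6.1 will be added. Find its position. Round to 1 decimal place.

y ≈ 74.3

New total weight: (6.1 + 2.2 + 4.5) + 6.1 = 18.9.
y: target moment 18.9×111 = 2097.9; current 6.1·187 + 2.2·94 + 4.5·66 = 1644.5; the counterweight supplies 453.4, so y = 453.4/6.1 ≈ 74.33.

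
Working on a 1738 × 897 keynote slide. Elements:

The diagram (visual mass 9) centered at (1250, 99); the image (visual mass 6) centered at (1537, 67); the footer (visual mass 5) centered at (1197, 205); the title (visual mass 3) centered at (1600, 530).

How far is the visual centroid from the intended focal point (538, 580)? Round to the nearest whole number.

Weights sum to 9 + 6 + 5 + 3 = 23.
Σw·x = 9·1250 + 6·1537 + 5·1197 + 3·1600 = 31257, so x̄ = 31257/23 ≈ 1359.00.
Σw·y = 9·99 + 6·67 + 5·205 + 3·530 = 3908, so ȳ = 3908/23 ≈ 169.91.
Offset from (538, 580): Δx ≈ 821.00, Δy ≈ -410.09; distance = √(Δx² + Δy²) ≈ 917.72.

≈ 918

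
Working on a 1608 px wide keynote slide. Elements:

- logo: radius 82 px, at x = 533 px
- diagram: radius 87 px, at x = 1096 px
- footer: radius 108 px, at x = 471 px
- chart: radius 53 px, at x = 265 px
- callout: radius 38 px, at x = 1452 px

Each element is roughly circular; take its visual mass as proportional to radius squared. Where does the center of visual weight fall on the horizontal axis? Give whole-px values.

r² weights: logo 82² = 6724, diagram 87² = 7569, footer 108² = 11664, chart 53² = 2809, callout 38² = 1444. Total = 30210.
x-moment: 6724·533 + 7569·1096 + 11664·471 + 2809·265 + 1444·1452 = 20214333; centroid 20214333/30210 ≈ 669.13.

x ≈ 669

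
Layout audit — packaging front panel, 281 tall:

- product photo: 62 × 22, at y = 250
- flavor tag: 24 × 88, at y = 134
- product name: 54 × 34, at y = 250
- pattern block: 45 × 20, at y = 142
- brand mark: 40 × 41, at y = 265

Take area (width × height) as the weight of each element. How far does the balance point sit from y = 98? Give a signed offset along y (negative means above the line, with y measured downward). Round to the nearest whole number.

≈ 112

Areas: product photo 62·22 = 1364, flavor tag 24·88 = 2112, product name 54·34 = 1836, pattern block 45·20 = 900, brand mark 40·41 = 1640. Total weight = 7852.
Σw·y = 1364·250 + 2112·134 + 1836·250 + 900·142 + 1640·265 = 1645408, so ȳ = 1645408/7852 ≈ 209.55.
Offset from y = 98: 209.55 − 98 ≈ 111.55.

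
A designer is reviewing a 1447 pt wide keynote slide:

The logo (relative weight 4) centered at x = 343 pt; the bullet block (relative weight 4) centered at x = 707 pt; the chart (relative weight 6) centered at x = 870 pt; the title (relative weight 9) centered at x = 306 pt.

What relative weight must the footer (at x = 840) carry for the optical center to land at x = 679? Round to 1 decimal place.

Known weights sum to 4 + 4 + 6 + 9 = 23; their moment is 4·343 + 4·707 + 6·870 + 9·306 = 12174.
For the centroid to hit 679: (12174 + w·840) / (23 + w) = 679.
Solving: w = (679·23 − 12174) / (840 − 679) = 3443 / 161 ≈ 21.39.

w ≈ 21.4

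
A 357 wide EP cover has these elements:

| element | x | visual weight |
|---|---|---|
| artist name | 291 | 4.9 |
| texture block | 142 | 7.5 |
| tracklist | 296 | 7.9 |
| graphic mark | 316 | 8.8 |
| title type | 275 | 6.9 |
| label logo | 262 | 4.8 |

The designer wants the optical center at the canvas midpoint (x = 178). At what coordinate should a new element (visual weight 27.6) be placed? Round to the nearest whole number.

New total weight: (4.9 + 7.5 + 7.9 + 8.8 + 6.9 + 4.8) + 27.6 = 68.4.
Along x: (10765.2 + 27.6·x) / 68.4 = 178 (existing moment 4.9·291 + 7.5·142 + 7.9·296 + 8.8·316 + 6.9·275 + 4.8·262 = 10765.2) ⇒ x = (12175.2 − 10765.2) / 27.6 ≈ 51.09.

x ≈ 51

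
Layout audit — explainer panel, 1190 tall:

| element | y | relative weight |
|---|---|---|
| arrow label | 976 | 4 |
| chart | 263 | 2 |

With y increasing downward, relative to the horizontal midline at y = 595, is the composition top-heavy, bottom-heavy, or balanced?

Weights sum to 4 + 2 = 6.
y: (4·976 + 2·263) / 6 = 4430 / 6 ≈ 738.33
738.3 lies below (larger y than) the midline 595, so the layout is bottom-heavy.

bottom-heavy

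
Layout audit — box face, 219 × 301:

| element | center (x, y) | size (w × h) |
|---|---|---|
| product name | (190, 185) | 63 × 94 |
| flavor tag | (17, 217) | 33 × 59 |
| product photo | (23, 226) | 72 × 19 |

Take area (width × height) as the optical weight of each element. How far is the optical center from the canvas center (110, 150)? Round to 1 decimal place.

≈ 51.4

Areas: product name 63·94 = 5922, flavor tag 33·59 = 1947, product photo 72·19 = 1368. Total weight = 9237.
x: (5922·190 + 1947·17 + 1368·23) / 9237 = 1189743 / 9237 ≈ 128.80
y: (5922·185 + 1947·217 + 1368·226) / 9237 = 1827237 / 9237 ≈ 197.82
Offset from (110, 150): Δx ≈ 18.80, Δy ≈ 47.82; distance = √(Δx² + Δy²) ≈ 51.38.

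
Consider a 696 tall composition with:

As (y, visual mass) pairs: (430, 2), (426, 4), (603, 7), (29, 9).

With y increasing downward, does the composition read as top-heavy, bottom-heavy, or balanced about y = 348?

Total weight = 2 + 4 + 7 + 9 = 22.
Σw·y = 2·430 + 4·426 + 7·603 + 9·29 = 7046, so ȳ = 7046/22 ≈ 320.27.
320.3 lies above (smaller y than) the midline 348, so the layout is top-heavy.

top-heavy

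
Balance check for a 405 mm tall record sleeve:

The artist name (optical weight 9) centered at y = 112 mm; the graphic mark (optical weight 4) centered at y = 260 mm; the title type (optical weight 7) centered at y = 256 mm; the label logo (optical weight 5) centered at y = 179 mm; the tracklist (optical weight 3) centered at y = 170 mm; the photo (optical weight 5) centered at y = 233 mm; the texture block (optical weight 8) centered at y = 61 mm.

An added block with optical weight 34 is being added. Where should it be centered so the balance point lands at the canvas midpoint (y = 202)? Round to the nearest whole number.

After adding the added block, total weight = 9 + 4 + 7 + 5 + 3 + 5 + 8 + 34 = 75.
y: target moment 75×202 = 15150; current 9·112 + 4·260 + 7·256 + 5·179 + 3·170 + 5·233 + 8·61 = 6898; the added block supplies 8252, so y = 8252/34 ≈ 242.71.

y ≈ 243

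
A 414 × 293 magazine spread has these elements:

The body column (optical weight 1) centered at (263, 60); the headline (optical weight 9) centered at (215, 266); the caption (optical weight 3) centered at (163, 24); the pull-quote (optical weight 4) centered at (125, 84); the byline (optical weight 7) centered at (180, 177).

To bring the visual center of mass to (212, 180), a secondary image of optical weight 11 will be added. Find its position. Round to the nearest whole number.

New total weight: (1 + 9 + 3 + 4 + 7) + 11 = 35.
x: need Σw·x = 35·212 = 7420. Existing = 1·263 + 9·215 + 3·163 + 4·125 + 7·180 = 4447. Remainder 2973 / 11 ≈ 270.27.
y: need Σw·y = 35·180 = 6300. Existing = 1·60 + 9·266 + 3·24 + 4·84 + 7·177 = 4101. Remainder 2199 / 11 ≈ 199.91.

(270, 200)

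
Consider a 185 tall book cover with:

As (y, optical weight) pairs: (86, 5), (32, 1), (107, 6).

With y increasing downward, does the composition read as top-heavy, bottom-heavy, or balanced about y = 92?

balanced

Total weight = 5 + 1 + 6 = 12.
y: (5·86 + 1·32 + 6·107) / 12 = 1104 / 12 ≈ 92.00
That equals the midline 92 — balanced.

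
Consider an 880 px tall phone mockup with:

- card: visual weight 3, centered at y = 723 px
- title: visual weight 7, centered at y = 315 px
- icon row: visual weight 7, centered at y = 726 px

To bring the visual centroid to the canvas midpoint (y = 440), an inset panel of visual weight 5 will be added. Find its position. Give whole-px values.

y ≈ 45

After adding the inset panel, total weight = 3 + 7 + 7 + 5 = 22.
Along y: (9456 + 5·y) / 22 = 440 (existing moment 3·723 + 7·315 + 7·726 = 9456) ⇒ y = (9680 − 9456) / 5 ≈ 44.80.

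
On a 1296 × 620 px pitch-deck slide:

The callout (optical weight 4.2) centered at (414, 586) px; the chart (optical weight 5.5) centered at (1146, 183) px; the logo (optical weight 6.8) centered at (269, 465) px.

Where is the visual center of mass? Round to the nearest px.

(598, 402)

Σw = 4.2 + 5.5 + 6.8 = 16.5.
x-moment: 4.2·414 + 5.5·1146 + 6.8·269 = 9871.0; centroid 9871.0/16.5 ≈ 598.24.
y-moment: 4.2·586 + 5.5·183 + 6.8·465 = 6629.7; centroid 6629.7/16.5 ≈ 401.80.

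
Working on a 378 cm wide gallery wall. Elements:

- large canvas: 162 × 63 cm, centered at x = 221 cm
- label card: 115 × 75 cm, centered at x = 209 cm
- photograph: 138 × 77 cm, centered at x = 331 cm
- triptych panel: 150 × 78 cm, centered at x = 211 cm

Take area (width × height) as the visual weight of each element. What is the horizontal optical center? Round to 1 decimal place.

Taking area as weight: large canvas 162·63 = 10206, label card 115·75 = 8625, photograph 138·77 = 10626, triptych panel 150·78 = 11700. Sum 41157.
x: (10206·221 + 8625·209 + 10626·331 + 11700·211) / 41157 = 10044057 / 41157 ≈ 244.04

x ≈ 244.0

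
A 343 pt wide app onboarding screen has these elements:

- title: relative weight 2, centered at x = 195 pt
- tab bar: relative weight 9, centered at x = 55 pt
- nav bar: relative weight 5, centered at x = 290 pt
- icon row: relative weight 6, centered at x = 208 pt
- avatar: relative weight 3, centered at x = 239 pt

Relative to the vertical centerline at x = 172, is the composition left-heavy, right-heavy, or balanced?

Total weight = 2 + 9 + 5 + 6 + 3 = 25.
x: (2·195 + 9·55 + 5·290 + 6·208 + 3·239) / 25 = 4300 / 25 ≈ 172.00
The centroid 172.00 matches the midline at 172, so the layout is balanced.

balanced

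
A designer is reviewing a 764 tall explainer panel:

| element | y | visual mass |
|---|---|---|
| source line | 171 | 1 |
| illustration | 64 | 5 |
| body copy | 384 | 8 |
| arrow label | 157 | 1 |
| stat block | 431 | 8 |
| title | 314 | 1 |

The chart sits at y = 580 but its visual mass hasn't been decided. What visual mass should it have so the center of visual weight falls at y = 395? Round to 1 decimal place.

Existing Σw = 24 (1 + 5 + 8 + 1 + 8 + 1); existing moment 1·171 + 5·64 + 8·384 + 1·157 + 8·431 + 1·314 = 7482.
For the centroid to hit 395: (7482 + w·580) / (24 + w) = 395.
Solving: w = (395·24 − 7482) / (580 − 395) = 1998 / 185 ≈ 10.80.

w ≈ 10.8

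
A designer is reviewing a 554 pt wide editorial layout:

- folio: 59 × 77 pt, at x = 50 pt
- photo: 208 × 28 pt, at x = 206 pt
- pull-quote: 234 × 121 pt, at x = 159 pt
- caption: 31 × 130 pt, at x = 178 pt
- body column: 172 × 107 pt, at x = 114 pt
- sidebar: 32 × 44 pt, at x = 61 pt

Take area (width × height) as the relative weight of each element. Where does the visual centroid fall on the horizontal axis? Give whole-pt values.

x ≈ 141

Taking area as weight: folio 59·77 = 4543, photo 208·28 = 5824, pull-quote 234·121 = 28314, caption 31·130 = 4030, body column 172·107 = 18404, sidebar 32·44 = 1408. Sum 62523.
x-moment: 4543·50 + 5824·206 + 28314·159 + 4030·178 + 18404·114 + 1408·61 = 8830104; centroid 8830104/62523 ≈ 141.23.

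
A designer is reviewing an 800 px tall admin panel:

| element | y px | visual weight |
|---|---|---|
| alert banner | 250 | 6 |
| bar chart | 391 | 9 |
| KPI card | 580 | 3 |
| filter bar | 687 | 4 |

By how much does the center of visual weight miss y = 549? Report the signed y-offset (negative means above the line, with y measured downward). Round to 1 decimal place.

Weights sum to 6 + 9 + 3 + 4 = 22.
y: (6·250 + 9·391 + 3·580 + 4·687) / 22 = 9507 / 22 ≈ 432.14
Offset from y = 549: 432.14 − 549 ≈ -116.86.

≈ -116.9 px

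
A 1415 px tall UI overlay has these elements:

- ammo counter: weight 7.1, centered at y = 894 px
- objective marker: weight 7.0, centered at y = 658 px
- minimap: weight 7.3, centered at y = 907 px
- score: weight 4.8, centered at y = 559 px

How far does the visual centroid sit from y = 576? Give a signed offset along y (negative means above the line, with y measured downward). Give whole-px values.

≈ 197 px

Total weight = 7.1 + 7.0 + 7.3 + 4.8 = 26.2.
y: (7.1·894 + 7.0·658 + 7.3·907 + 4.8·559) / 26.2 = 20257.7 / 26.2 ≈ 773.19
Difference: 773.19 − 576 ≈ 197.19.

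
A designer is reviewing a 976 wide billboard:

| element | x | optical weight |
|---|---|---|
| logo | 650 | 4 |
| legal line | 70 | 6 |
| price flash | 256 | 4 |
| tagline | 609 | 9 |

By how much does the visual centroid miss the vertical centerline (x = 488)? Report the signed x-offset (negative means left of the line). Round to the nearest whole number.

≈ -74

Total weight = 4 + 6 + 4 + 9 = 23.
Σw·x = 4·650 + 6·70 + 4·256 + 9·609 = 9525, so x̄ = 9525/23 ≈ 414.13.
Against x = 488, that's 414.13 − 488 = -73.87.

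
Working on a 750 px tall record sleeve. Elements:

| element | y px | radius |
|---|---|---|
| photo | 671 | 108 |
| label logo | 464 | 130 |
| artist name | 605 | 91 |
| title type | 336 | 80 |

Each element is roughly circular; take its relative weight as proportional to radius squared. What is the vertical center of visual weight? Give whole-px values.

r² weights: photo 108² = 11664, label logo 130² = 16900, artist name 91² = 8281, title type 80² = 6400. Total = 43245.
Σw·y = 11664·671 + 16900·464 + 8281·605 + 6400·336 = 22828549, so ȳ = 22828549/43245 ≈ 527.89.

y ≈ 528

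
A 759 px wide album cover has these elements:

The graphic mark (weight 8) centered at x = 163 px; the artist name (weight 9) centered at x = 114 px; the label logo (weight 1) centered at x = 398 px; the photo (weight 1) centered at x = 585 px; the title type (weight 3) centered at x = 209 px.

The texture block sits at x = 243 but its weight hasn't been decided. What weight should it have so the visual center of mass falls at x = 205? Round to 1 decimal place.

w ≈ 15.0

Existing Σw = 22 (8 + 9 + 1 + 1 + 3); existing moment 8·163 + 9·114 + 1·398 + 1·585 + 3·209 = 3940.
For the centroid to hit 205: (3940 + w·243) / (22 + w) = 205.
Rearranging, w·(243 − 205) = 205·22 − 3940 = 570, so w ≈ 570/38 = 15.00.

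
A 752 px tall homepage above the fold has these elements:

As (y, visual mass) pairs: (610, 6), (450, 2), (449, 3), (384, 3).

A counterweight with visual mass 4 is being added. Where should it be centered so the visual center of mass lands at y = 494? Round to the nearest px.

y ≈ 458

After adding the counterweight, total weight = 6 + 2 + 3 + 3 + 4 = 18.
y: need Σw·y = 18·494 = 8892. Existing = 6·610 + 2·450 + 3·449 + 3·384 = 7059. Remainder 1833 / 4 ≈ 458.25.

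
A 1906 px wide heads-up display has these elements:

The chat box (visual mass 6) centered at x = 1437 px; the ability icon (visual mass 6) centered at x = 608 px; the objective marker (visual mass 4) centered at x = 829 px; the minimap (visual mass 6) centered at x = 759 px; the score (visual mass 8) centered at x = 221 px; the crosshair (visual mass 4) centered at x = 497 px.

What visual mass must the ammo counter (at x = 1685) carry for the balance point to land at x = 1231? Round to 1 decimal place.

w ≈ 39.6

Known weights sum to 6 + 6 + 4 + 6 + 8 + 4 = 34; their moment is 6·1437 + 6·608 + 4·829 + 6·759 + 8·221 + 4·497 = 23896.
For the centroid to hit 1231: (23896 + w·1685) / (34 + w) = 1231.
So w = (1231·34 − 23896)/(1685 − 1231) = 17958/454 ≈ 39.56.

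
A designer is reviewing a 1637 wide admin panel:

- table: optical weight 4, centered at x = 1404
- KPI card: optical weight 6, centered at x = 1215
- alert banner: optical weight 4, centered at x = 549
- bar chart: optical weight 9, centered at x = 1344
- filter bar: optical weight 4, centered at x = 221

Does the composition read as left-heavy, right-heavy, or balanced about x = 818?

right-heavy

Total weight = 4 + 6 + 4 + 9 + 4 = 27.
Σw·x = 4·1404 + 6·1215 + 4·549 + 9·1344 + 4·221 = 28082, so x̄ = 28082/27 ≈ 1040.07.
1040.1 vs midline 818 → right-heavy.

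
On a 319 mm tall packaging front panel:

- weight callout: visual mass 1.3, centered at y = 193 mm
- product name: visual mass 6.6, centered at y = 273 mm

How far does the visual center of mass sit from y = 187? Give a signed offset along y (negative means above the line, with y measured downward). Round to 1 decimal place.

≈ 72.8 mm

Σw = 1.3 + 6.6 = 7.9.
y-moment: 1.3·193 + 6.6·273 = 2052.7; centroid 2052.7/7.9 ≈ 259.84.
Offset from y = 187: 259.84 − 187 ≈ 72.84.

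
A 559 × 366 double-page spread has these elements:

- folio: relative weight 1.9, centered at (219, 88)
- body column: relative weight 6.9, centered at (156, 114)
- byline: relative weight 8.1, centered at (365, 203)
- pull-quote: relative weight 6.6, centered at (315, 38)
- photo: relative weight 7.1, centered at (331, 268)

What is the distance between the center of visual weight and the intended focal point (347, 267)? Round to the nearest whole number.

≈ 125

Σw = 1.9 + 6.9 + 8.1 + 6.6 + 7.1 = 30.6.
x-moment: 1.9·219 + 6.9·156 + 8.1·365 + 6.6·315 + 7.1·331 = 8878.1; centroid 8878.1/30.6 ≈ 290.13.
y-moment: 1.9·88 + 6.9·114 + 8.1·203 + 6.6·38 + 7.1·268 = 4751.7; centroid 4751.7/30.6 ≈ 155.28.
From (347, 267): dx = -56.87, dy = -111.72, so the distance is √(dx²+dy²) ≈ 125.36.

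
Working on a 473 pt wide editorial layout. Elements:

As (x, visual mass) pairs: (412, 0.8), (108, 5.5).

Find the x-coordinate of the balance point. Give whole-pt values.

x ≈ 147

Weights sum to 0.8 + 5.5 = 6.3.
Σw·x = 0.8·412 + 5.5·108 = 923.6, so x̄ = 923.6/6.3 ≈ 146.60.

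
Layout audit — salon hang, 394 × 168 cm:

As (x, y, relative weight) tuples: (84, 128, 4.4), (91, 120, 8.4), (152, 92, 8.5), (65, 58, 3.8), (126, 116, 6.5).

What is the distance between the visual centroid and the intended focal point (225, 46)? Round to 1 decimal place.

Σw = 4.4 + 8.4 + 8.5 + 3.8 + 6.5 = 31.6.
x-moment: 4.4·84 + 8.4·91 + 8.5·152 + 3.8·65 + 6.5·126 = 3492.0; centroid 3492.0/31.6 ≈ 110.51.
y-moment: 4.4·128 + 8.4·120 + 8.5·92 + 3.8·58 + 6.5·116 = 3327.6; centroid 3327.6/31.6 ≈ 105.30.
Offset from (225, 46): Δx ≈ -114.49, Δy ≈ 59.30; distance = √(Δx² + Δy²) ≈ 128.94.

≈ 128.9 cm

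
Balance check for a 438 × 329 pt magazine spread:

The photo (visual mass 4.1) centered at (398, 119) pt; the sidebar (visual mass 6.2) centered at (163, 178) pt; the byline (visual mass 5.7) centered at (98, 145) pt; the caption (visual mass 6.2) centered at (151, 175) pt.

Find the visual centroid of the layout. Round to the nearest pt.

(186, 158)

Σw = 4.1 + 6.2 + 5.7 + 6.2 = 22.2.
Σw·x = 4.1·398 + 6.2·163 + 5.7·98 + 6.2·151 = 4137.2, so x̄ = 4137.2/22.2 ≈ 186.36.
Σw·y = 4.1·119 + 6.2·178 + 5.7·145 + 6.2·175 = 3503.0, so ȳ = 3503.0/22.2 ≈ 157.79.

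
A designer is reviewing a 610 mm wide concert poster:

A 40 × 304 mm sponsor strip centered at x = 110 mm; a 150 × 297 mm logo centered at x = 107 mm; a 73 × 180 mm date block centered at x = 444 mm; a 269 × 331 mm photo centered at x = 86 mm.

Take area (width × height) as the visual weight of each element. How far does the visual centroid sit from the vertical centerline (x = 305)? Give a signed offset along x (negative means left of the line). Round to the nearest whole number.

Taking area as weight: sponsor strip 40·304 = 12160, logo 150·297 = 44550, date block 73·180 = 13140, photo 269·331 = 89039. Sum 158889.
x: (12160·110 + 44550·107 + 13140·444 + 89039·86) / 158889 = 19595964 / 158889 ≈ 123.33
Against x = 305, that's 123.33 − 305 = -181.67.

≈ -182 mm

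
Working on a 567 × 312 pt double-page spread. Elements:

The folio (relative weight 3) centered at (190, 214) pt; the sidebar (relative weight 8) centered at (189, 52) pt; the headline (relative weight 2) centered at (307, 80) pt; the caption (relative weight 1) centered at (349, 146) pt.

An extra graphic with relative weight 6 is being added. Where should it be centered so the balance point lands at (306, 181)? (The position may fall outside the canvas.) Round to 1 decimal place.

New total weight: (3 + 8 + 2 + 1) + 6 = 20.
Along x: (3045 + 6·x) / 20 = 306 (existing moment 3·190 + 8·189 + 2·307 + 1·349 = 3045) ⇒ x = (6120 − 3045) / 6 ≈ 512.50.
Along y: (1364 + 6·y) / 20 = 181 (existing moment 3·214 + 8·52 + 2·80 + 1·146 = 1364) ⇒ y = (3620 − 1364) / 6 ≈ 376.00.

(512.5, 376.0)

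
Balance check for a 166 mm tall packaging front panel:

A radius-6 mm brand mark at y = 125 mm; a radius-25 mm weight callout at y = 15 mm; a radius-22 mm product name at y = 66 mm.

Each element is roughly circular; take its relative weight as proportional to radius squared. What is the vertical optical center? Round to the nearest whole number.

r² weights: brand mark 6² = 36, weight callout 25² = 625, product name 22² = 484. Total = 1145.
y: (36·125 + 625·15 + 484·66) / 1145 = 45819 / 1145 ≈ 40.02

y ≈ 40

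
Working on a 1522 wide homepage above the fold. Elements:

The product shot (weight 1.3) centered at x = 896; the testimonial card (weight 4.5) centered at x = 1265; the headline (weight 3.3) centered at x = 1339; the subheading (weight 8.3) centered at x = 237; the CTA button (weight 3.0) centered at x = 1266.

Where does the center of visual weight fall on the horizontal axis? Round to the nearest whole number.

x ≈ 835

Total weight = 1.3 + 4.5 + 3.3 + 8.3 + 3.0 = 20.4.
Σw·x = 1.3·896 + 4.5·1265 + 3.3·1339 + 8.3·237 + 3.0·1266 = 17041.1, so x̄ = 17041.1/20.4 ≈ 835.35.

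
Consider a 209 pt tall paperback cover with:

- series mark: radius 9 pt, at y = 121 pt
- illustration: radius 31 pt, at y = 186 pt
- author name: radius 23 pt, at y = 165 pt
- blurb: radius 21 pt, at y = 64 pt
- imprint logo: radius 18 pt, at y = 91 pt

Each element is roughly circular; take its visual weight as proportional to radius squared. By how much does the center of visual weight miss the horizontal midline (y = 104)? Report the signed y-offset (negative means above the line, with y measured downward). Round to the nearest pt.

Weights ∝ r²: series mark 9² = 81, illustration 31² = 961, author name 23² = 529, blurb 21² = 441, imprint logo 18² = 324; Σw = 2336.
y-moment: 81·121 + 961·186 + 529·165 + 441·64 + 324·91 = 333540; centroid 333540/2336 ≈ 142.78.
Against y = 104, that's 142.78 − 104 = 38.78.

≈ 39 pt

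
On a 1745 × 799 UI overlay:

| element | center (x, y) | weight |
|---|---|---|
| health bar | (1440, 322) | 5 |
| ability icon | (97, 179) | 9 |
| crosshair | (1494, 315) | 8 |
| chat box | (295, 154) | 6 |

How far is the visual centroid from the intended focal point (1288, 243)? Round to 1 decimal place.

Total weight = 5 + 9 + 8 + 6 = 28.
x: (5·1440 + 9·97 + 8·1494 + 6·295) / 28 = 21795 / 28 ≈ 778.39
y: (5·322 + 9·179 + 8·315 + 6·154) / 28 = 6665 / 28 ≈ 238.04
Offset from (1288, 243): Δx ≈ -509.61, Δy ≈ -4.96; distance = √(Δx² + Δy²) ≈ 509.63.

≈ 509.6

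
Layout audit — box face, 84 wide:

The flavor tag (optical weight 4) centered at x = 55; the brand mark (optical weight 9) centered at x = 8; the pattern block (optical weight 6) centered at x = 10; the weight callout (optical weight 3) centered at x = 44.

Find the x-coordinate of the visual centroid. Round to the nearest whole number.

Weights sum to 4 + 9 + 6 + 3 = 22.
x: (4·55 + 9·8 + 6·10 + 3·44) / 22 = 484 / 22 ≈ 22.00

x ≈ 22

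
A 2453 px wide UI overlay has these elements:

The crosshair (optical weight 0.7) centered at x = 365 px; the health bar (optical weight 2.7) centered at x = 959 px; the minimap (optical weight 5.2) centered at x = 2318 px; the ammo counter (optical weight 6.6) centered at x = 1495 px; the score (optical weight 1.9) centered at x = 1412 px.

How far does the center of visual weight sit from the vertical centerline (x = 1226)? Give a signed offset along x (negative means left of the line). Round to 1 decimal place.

Σw = 0.7 + 2.7 + 5.2 + 6.6 + 1.9 = 17.1.
x: (0.7·365 + 2.7·959 + 5.2·2318 + 6.6·1495 + 1.9·1412) / 17.1 = 27448.2 / 17.1 ≈ 1605.16
Offset from x = 1226: 1605.16 − 1226 ≈ 379.16.

≈ 379.2 px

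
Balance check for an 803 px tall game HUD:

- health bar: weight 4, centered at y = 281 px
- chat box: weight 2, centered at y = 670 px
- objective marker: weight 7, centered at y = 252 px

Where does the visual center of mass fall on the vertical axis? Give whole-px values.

y ≈ 325

Total weight = 4 + 2 + 7 = 13.
y: (4·281 + 2·670 + 7·252) / 13 = 4228 / 13 ≈ 325.23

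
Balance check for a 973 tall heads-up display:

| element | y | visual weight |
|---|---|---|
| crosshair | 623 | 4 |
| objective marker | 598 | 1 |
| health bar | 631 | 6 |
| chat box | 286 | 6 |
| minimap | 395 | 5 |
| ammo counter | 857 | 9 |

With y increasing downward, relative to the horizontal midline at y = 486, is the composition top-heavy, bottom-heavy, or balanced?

Total weight = 4 + 1 + 6 + 6 + 5 + 9 = 31.
Σw·y = 4·623 + 1·598 + 6·631 + 6·286 + 5·395 + 9·857 = 18280, so ȳ = 18280/31 ≈ 589.68.
Since 589.7 is below (larger y than) 486, the composition reads bottom-heavy.

bottom-heavy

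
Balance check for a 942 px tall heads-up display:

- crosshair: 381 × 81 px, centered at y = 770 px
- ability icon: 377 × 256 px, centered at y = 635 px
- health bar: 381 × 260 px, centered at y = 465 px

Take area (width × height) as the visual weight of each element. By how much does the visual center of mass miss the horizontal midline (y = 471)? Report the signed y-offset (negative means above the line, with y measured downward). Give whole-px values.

≈ 108 px

Areas: crosshair 381·81 = 30861, ability icon 377·256 = 96512, health bar 381·260 = 99060. Total weight = 226433.
y-moment: 30861·770 + 96512·635 + 99060·465 = 131110990; centroid 131110990/226433 ≈ 579.03.
Offset from y = 471: 579.03 − 471 ≈ 108.03.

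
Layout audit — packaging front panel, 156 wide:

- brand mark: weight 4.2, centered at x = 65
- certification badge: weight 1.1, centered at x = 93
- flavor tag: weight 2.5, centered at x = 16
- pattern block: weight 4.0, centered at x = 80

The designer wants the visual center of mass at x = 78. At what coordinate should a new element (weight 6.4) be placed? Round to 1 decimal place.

After adding the new element, total weight = 4.2 + 1.1 + 2.5 + 4.0 + 6.4 = 18.2.
x: target moment 18.2×78 = 1419.6; current 4.2·65 + 1.1·93 + 2.5·16 + 4.0·80 = 735.3; the new element supplies 684.3, so x = 684.3/6.4 ≈ 106.92.

x ≈ 106.9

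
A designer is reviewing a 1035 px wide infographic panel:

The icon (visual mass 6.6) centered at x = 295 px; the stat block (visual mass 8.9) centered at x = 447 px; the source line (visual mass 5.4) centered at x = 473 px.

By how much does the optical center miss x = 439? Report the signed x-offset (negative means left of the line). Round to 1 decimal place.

Σw = 6.6 + 8.9 + 5.4 = 20.9.
x: (6.6·295 + 8.9·447 + 5.4·473) / 20.9 = 8479.5 / 20.9 ≈ 405.72
Difference: 405.72 − 439 ≈ -33.28.

≈ -33.3 px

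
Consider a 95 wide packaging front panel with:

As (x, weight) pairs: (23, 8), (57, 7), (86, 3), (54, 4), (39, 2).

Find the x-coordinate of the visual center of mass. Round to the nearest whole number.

Σw = 8 + 7 + 3 + 4 + 2 = 24.
x: (8·23 + 7·57 + 3·86 + 4·54 + 2·39) / 24 = 1135 / 24 ≈ 47.29

x ≈ 47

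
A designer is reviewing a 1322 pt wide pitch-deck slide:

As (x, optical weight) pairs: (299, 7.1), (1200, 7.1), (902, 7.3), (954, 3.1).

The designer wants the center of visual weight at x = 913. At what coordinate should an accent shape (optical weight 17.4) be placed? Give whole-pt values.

x ≈ 1044

After adding the accent shape, total weight = 7.1 + 7.1 + 7.3 + 3.1 + 17.4 = 42.0.
x: target moment 42.0×913 = 38346.0; current 7.1·299 + 7.1·1200 + 7.3·902 + 3.1·954 = 20184.9; the accent shape supplies 18161.1, so x = 18161.1/17.4 ≈ 1043.74.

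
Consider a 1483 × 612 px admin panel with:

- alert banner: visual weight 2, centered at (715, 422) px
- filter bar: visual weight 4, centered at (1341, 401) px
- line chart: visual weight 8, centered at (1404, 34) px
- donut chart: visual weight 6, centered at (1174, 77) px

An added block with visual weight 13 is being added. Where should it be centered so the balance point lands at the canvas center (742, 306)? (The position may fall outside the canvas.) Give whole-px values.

(-45, 532)

After adding the added block, total weight = 2 + 4 + 8 + 6 + 13 = 33.
x: target moment 33×742 = 24486; current 2·715 + 4·1341 + 8·1404 + 6·1174 = 25070; the added block supplies -584, so x = -584/13 ≈ -44.92.
y: target moment 33×306 = 10098; current 2·422 + 4·401 + 8·34 + 6·77 = 3182; the added block supplies 6916, so y = 6916/13 ≈ 532.00.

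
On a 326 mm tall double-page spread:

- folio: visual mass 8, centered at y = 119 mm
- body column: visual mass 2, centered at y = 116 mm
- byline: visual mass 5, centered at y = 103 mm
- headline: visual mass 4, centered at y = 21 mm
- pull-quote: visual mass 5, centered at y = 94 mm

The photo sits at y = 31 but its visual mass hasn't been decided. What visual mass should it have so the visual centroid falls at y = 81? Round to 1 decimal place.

w ≈ 6.2

Fixed elements: Σw = 8 + 2 + 5 + 4 + 5 = 24, Σw·y = 8·119 + 2·116 + 5·103 + 4·21 + 5·94 = 2253.
Set Σw·y/Σw = 81: (2253 + 31w) = 81·(24 + w).
Rearranging, w·(31 − 81) = 81·24 − 2253 = -309, so w ≈ -309/-50 = 6.18.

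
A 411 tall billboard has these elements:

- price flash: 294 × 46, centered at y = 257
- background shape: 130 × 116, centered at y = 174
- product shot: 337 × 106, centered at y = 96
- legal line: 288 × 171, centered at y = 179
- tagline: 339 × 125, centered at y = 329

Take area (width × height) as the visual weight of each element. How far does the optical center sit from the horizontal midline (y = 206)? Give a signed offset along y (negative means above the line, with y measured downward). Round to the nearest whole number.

≈ 1

Taking area as weight: price flash 294·46 = 13524, background shape 130·116 = 15080, product shot 337·106 = 35722, legal line 288·171 = 49248, tagline 339·125 = 42375. Sum 155949.
Σw·y = 13524·257 + 15080·174 + 35722·96 + 49248·179 + 42375·329 = 32285667, so ȳ = 32285667/155949 ≈ 207.03.
Offset from y = 206: 207.03 − 206 ≈ 1.03.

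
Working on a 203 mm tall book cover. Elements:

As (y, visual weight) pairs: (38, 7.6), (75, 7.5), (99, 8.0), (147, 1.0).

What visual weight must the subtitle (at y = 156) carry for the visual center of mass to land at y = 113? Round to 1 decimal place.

Known weights sum to 7.6 + 7.5 + 8.0 + 1.0 = 24.1; their moment is 7.6·38 + 7.5·75 + 8.0·99 + 1.0·147 = 1790.3.
Balance at y = 113 requires (1790.3 + w·156) / (24.1 + w) = 113.
So w = (113·24.1 − 1790.3)/(156 − 113) = 933.0/43 ≈ 21.70.

w ≈ 21.7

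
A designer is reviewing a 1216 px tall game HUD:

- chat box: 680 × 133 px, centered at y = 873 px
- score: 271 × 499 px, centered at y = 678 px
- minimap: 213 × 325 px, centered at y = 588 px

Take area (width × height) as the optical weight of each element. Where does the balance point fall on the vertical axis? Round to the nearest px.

y ≈ 717

Areas → weights: chat box 680·133 = 90440, score 271·499 = 135229, minimap 213·325 = 69225; Σw = 294894.
y-moment: 90440·873 + 135229·678 + 69225·588 = 211343682; centroid 211343682/294894 ≈ 716.68.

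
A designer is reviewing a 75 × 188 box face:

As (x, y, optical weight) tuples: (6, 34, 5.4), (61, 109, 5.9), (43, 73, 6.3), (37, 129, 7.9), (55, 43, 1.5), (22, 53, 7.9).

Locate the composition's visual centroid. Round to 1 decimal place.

(34.7, 79.9)

Weights sum to 5.4 + 5.9 + 6.3 + 7.9 + 1.5 + 7.9 = 34.9.
Σw·x = 1211.8; x̄ = 1211.8/34.9 ≈ 34.72.
Σw·y = 2788.9; ȳ = 2788.9/34.9 ≈ 79.91.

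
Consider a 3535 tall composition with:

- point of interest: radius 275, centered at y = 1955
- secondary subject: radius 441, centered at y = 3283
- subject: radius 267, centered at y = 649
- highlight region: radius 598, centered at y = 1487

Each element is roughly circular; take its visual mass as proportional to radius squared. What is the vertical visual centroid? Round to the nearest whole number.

y ≈ 1952

Weights ∝ r²: point of interest 275² = 75625, secondary subject 441² = 194481, subject 267² = 71289, highlight region 598² = 357604; Σw = 698999.
y-moment: 75625·1955 + 194481·3283 + 71289·649 + 357604·1487 = 1364351707; centroid 1364351707/698999 ≈ 1951.87.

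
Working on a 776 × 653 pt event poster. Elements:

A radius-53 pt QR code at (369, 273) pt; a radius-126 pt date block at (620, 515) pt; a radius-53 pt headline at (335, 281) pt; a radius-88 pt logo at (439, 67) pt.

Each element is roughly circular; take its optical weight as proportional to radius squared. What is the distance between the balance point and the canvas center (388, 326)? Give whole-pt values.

≈ 135 pt

r² weights: QR code 53² = 2809, date block 126² = 15876, headline 53² = 2809, logo 88² = 7744. Total = 29238.
Σw·x = 2809·369 + 15876·620 + 2809·335 + 7744·439 = 15220272, so x̄ = 15220272/29238 ≈ 520.56.
Σw·y = 2809·273 + 15876·515 + 2809·281 + 7744·67 = 10251174, so ȳ = 10251174/29238 ≈ 350.61.
Relative to (388, 326): Δ = (132.56, 24.61); |Δ| = √(132.56² + 24.61²) ≈ 134.83.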